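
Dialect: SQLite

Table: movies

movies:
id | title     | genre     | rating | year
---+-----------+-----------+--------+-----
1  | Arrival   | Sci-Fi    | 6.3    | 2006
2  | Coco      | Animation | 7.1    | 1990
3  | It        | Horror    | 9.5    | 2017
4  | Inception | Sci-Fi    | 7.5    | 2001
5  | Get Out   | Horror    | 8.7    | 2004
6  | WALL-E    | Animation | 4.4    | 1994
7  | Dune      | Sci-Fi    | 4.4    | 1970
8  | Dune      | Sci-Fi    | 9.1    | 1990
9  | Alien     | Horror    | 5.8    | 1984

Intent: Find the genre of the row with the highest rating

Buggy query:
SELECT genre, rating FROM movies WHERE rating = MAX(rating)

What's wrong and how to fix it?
Bug: WHERE is evaluated per row; an aggregate over the whole table isn't defined there

Fix: Wrap MAX in a scalar subquery so WHERE compares against a single value

Corrected query:
SELECT genre, rating FROM movies WHERE rating = (SELECT MAX(rating) FROM movies)

Result:
genre  | rating
-------+-------
Horror | 9.5   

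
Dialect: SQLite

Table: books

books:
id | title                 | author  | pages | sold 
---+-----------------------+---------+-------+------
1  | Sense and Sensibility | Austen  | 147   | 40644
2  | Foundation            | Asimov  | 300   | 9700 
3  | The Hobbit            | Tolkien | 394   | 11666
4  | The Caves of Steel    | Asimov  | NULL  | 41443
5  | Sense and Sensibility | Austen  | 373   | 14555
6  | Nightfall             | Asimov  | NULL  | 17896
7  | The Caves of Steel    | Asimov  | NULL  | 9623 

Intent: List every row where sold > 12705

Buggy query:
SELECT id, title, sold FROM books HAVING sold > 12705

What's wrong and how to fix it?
Bug: This is a non-aggregate query (no GROUP BY, no aggregates), so in SQLite the HAVING clause is invalid here; a row-level condition belongs in WHERE

Fix: Use WHERE for row-level filtering

Corrected query:
SELECT id, title, sold FROM books WHERE sold > 12705

Result:
id | title                 | sold 
---+-----------------------+------
1  | Sense and Sensibility | 40644
4  | The Caves of Steel    | 41443
5  | Sense and Sensibility | 14555
6  | Nightfall             | 17896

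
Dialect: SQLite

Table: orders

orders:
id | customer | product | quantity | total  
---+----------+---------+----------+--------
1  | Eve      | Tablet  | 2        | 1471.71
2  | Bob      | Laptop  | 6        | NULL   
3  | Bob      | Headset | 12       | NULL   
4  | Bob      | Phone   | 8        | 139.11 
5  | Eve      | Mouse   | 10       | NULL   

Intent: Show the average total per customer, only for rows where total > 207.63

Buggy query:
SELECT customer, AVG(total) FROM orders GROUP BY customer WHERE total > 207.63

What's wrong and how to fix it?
Bug: WHERE cannot follow GROUP BY

Fix: Move the WHERE clause before GROUP BY

Corrected query:
SELECT customer, AVG(total) FROM orders WHERE total > 207.63 GROUP BY customer

Result:
customer | AVG(total)
---------+-----------
Eve      | 1471.71   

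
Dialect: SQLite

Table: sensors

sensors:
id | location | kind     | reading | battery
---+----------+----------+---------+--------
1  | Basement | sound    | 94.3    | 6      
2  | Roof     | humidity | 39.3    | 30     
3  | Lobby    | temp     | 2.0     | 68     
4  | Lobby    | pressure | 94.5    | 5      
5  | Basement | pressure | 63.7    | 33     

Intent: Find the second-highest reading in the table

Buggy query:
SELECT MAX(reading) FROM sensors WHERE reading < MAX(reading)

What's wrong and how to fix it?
Bug: MAX(reading) on the right of the comparison is an aggregate-in-WHERE error

Fix: Put the inner MAX in a scalar subquery

Corrected query:
SELECT MAX(reading) FROM sensors WHERE reading < (SELECT MAX(reading) FROM sensors)

Result:
MAX(reading)
------------
94.3        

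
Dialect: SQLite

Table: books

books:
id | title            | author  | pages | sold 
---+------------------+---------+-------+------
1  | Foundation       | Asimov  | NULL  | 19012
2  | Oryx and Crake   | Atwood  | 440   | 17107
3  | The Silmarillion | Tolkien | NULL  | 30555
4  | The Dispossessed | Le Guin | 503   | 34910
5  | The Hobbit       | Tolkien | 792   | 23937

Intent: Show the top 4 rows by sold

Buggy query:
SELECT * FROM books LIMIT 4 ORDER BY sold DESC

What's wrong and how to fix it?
Bug: ORDER BY cannot follow LIMIT; LIMIT is the final clause

Fix: Swap the clauses: ORDER BY first, then LIMIT

Corrected query:
SELECT * FROM books ORDER BY sold DESC LIMIT 4

Result:
id | title            | author  | pages | sold 
---+------------------+---------+-------+------
4  | The Dispossessed | Le Guin | 503   | 34910
3  | The Silmarillion | Tolkien | NULL  | 30555
5  | The Hobbit       | Tolkien | 792   | 23937
1  | Foundation       | Asimov  | NULL  | 19012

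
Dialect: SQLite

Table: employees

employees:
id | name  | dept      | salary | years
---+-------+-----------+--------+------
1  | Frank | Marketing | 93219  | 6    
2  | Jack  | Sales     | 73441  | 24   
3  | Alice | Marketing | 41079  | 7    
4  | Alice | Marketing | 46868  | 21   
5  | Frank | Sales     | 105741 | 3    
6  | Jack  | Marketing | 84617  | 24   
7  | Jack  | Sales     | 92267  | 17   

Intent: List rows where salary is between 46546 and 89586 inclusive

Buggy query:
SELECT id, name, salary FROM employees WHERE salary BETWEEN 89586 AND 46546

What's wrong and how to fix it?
Bug: The bounds are reversed; BETWEEN a AND b requires a <= b to match anything

Fix: Swap the bounds so the smaller value comes first

Corrected query:
SELECT id, name, salary FROM employees WHERE salary BETWEEN 46546 AND 89586

Result:
id | name  | salary
---+-------+-------
2  | Jack  | 73441 
4  | Alice | 46868 
6  | Jack  | 84617 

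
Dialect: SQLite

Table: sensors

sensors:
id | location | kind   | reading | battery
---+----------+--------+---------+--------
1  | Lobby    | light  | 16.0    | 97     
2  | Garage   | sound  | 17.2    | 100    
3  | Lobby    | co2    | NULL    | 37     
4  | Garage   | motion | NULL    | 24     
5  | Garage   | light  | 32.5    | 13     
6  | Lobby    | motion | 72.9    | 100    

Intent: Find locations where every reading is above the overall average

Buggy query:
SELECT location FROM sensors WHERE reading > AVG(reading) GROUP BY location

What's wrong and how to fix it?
Bug: WHERE evaluates per row before aggregation, so AVG() is unavailable

Fix: Compute the overall average in a scalar subquery and compare each group's MIN against it in HAVING

Corrected query:
SELECT location FROM sensors GROUP BY location HAVING MIN(reading) > (SELECT AVG(reading) FROM sensors)

Result:
(no rows)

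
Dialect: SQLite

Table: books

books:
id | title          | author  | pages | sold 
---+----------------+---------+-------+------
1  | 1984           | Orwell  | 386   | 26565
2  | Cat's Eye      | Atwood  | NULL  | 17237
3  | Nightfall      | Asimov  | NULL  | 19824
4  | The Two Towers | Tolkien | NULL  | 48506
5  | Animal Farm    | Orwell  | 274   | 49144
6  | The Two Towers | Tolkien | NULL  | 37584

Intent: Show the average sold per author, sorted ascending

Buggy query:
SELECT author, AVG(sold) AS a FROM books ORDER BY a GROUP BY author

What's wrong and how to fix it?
Bug: ORDER BY appears before GROUP BY; SQL clause order requires GROUP BY first

Fix: Reorder: SELECT … FROM … GROUP BY … ORDER BY …

Corrected query:
SELECT author, AVG(sold) AS a FROM books GROUP BY author ORDER BY a

Result:
author  | a      
--------+--------
Atwood  | 17237  
Asimov  | 19824  
Orwell  | 37854.5
Tolkien | 43045  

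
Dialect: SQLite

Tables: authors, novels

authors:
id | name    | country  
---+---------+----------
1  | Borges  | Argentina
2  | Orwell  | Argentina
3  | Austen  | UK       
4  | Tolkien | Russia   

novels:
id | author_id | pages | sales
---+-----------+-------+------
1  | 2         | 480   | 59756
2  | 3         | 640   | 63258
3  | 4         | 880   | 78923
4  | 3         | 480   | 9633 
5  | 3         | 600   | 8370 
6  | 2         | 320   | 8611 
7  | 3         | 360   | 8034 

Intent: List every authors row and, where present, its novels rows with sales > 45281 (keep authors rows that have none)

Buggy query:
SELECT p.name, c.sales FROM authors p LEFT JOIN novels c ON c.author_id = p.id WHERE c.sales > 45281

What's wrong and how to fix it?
Bug: A WHERE condition on the right-hand table after LEFT JOIN drops unmatched parents

Fix: Move the right-table condition into the ON clause so unmatched parents are kept

Corrected query:
SELECT p.name, c.sales FROM authors p LEFT JOIN novels c ON c.author_id = p.id AND c.sales > 45281

Result:
name    | sales
--------+------
Borges  | NULL 
Orwell  | 59756
Austen  | 63258
Tolkien | 78923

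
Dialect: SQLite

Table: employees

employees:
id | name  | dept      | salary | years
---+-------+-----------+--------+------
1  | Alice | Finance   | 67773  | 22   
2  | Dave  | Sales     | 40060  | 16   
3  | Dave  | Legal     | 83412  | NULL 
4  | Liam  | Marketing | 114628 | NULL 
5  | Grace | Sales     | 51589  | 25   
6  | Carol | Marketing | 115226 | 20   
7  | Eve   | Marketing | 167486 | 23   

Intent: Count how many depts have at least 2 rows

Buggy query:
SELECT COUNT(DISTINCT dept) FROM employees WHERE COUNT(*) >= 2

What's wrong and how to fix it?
Bug: WHERE filters individual rows, not groups, so a group-level COUNT is invalid there

Fix: Group first with HAVING COUNT(*) >= 2, then COUNT the resulting groups

Corrected query:
SELECT COUNT(*) FROM (SELECT dept FROM employees GROUP BY dept HAVING COUNT(*) >= 2)

Result:
COUNT(*)
--------
2       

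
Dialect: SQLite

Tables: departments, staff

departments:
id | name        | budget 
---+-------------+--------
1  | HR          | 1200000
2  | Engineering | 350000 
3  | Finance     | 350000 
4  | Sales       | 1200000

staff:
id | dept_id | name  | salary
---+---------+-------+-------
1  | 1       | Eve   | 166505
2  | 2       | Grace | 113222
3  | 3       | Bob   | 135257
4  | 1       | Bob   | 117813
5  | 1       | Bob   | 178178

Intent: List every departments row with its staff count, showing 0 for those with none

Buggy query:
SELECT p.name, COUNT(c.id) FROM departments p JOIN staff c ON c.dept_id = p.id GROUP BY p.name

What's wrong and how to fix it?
Bug: An inner join excludes parents with zero children

Fix: Switch to LEFT JOIN to retain unmatched parent rows

Corrected query:
SELECT p.name, COUNT(c.id) FROM departments p LEFT JOIN staff c ON c.dept_id = p.id GROUP BY p.name

Result:
name        | COUNT(c.id)
------------+------------
Engineering | 1          
Finance     | 1          
HR          | 3          
Sales       | 0          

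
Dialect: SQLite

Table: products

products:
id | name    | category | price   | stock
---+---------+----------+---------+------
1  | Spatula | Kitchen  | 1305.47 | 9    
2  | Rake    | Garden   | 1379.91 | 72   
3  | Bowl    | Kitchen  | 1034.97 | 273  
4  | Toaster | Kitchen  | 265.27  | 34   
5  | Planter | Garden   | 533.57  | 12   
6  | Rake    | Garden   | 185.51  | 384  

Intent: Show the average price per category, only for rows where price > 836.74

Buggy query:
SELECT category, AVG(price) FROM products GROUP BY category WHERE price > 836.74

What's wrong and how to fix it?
Bug: Row-level WHERE must come before GROUP BY in the clause order

Fix: Place WHERE between FROM and GROUP BY

Corrected query:
SELECT category, AVG(price) FROM products WHERE price > 836.74 GROUP BY category

Result:
category | AVG(price)
---------+-----------
Garden   | 1379.91   
Kitchen  | 1170.22   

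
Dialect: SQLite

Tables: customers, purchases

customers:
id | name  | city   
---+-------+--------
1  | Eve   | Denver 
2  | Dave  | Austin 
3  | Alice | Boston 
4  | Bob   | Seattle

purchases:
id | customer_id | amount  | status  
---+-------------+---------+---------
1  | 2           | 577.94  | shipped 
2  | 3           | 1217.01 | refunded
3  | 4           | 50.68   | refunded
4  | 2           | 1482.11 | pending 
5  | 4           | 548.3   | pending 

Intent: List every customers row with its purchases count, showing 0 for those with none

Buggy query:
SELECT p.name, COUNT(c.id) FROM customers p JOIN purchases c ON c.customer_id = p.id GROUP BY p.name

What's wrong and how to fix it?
Bug: An inner join excludes parents with zero children

Fix: Use LEFT JOIN so parents without children still appear (COUNT(c.id) gives 0)

Corrected query:
SELECT p.name, COUNT(c.id) FROM customers p LEFT JOIN purchases c ON c.customer_id = p.id GROUP BY p.name

Result:
name  | COUNT(c.id)
------+------------
Alice | 1          
Bob   | 2          
Dave  | 2          
Eve   | 0          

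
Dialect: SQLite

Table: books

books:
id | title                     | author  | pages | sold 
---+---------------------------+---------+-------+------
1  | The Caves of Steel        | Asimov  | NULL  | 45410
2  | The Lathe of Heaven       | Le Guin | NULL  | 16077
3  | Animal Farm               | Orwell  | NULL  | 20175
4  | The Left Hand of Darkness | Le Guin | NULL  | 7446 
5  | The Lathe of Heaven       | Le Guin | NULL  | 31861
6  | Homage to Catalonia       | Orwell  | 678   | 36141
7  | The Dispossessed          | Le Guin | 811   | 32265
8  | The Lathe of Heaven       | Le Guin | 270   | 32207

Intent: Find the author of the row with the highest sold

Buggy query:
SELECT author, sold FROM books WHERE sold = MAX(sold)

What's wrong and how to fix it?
Bug: WHERE is evaluated per row; an aggregate over the whole table isn't defined there

Fix: Use a subquery: WHERE sold = (SELECT MAX(sold) FROM books)

Corrected query:
SELECT author, sold FROM books WHERE sold = (SELECT MAX(sold) FROM books)

Result:
author | sold 
-------+------
Asimov | 45410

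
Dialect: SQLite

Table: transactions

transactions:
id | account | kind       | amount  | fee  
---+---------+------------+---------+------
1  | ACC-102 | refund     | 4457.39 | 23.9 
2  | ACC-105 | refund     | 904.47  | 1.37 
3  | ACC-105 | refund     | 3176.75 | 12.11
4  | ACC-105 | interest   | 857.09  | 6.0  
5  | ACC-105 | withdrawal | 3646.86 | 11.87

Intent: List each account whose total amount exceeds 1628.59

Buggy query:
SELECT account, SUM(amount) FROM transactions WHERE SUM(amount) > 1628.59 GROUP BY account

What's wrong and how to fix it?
Bug: Aggregate functions cannot appear in a WHERE clause

Fix: Use HAVING (which filters groups after aggregation) instead of WHERE

Corrected query:
SELECT account, SUM(amount) FROM transactions GROUP BY account HAVING SUM(amount) > 1628.59

Result:
account | SUM(amount)
--------+------------
ACC-102 | 4457.39    
ACC-105 | 8585.17    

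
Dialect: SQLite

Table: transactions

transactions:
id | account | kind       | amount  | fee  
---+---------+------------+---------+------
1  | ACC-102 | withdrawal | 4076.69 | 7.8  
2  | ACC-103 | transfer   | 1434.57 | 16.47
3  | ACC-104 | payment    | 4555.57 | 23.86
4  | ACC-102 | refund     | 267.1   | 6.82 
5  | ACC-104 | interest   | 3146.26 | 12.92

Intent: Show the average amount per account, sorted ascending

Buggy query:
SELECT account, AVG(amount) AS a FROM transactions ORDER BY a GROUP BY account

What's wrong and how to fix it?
Bug: GROUP BY must precede ORDER BY

Fix: Move ORDER BY to the end, after GROUP BY

Corrected query:
SELECT account, AVG(amount) AS a FROM transactions GROUP BY account ORDER BY a

Result:
account | a       
--------+---------
ACC-103 | 1434.57 
ACC-102 | 2171.895
ACC-104 | 3850.915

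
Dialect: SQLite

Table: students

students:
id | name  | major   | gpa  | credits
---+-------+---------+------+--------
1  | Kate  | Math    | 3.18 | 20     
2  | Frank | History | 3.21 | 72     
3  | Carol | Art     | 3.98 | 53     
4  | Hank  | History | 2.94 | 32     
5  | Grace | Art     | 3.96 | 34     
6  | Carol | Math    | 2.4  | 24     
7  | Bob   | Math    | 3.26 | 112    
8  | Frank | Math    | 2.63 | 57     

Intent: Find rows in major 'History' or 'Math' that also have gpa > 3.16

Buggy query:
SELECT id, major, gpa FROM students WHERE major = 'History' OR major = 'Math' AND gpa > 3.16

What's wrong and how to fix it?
Bug: Without parentheses, AND is evaluated before OR, so the gpa filter only applies to the 'Math' branch

Fix: Group the OR with parentheses (or use IN), then AND the threshold

Corrected query:
SELECT id, major, gpa FROM students WHERE (major = 'History' OR major = 'Math') AND gpa > 3.16

Result:
id | major   | gpa 
---+---------+-----
1  | Math    | 3.18
2  | History | 3.21
7  | Math    | 3.26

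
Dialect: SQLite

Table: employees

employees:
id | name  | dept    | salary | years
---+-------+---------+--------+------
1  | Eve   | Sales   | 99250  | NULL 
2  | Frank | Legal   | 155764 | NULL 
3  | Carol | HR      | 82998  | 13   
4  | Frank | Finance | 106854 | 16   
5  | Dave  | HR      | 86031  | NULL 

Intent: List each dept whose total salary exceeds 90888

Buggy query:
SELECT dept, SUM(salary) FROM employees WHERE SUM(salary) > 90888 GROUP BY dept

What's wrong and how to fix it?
Bug: SUM(salary) is an aggregate, but WHERE filters rows before aggregation

Fix: Move the aggregate condition to a HAVING clause

Corrected query:
SELECT dept, SUM(salary) FROM employees GROUP BY dept HAVING SUM(salary) > 90888

Result:
dept    | SUM(salary)
--------+------------
Finance | 106854     
HR      | 169029     
Legal   | 155764     
Sales   | 99250      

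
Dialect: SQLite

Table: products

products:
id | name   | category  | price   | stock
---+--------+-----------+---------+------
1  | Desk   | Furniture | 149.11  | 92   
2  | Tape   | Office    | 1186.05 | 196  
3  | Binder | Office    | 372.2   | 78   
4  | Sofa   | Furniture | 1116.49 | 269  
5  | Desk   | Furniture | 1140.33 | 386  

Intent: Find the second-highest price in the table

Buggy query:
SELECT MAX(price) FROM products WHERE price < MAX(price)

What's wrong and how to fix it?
Bug: MAX(price) on the right of the comparison is an aggregate-in-WHERE error

Fix: Put the inner MAX in a scalar subquery

Corrected query:
SELECT MAX(price) FROM products WHERE price < (SELECT MAX(price) FROM products)

Result:
MAX(price)
----------
1140.33   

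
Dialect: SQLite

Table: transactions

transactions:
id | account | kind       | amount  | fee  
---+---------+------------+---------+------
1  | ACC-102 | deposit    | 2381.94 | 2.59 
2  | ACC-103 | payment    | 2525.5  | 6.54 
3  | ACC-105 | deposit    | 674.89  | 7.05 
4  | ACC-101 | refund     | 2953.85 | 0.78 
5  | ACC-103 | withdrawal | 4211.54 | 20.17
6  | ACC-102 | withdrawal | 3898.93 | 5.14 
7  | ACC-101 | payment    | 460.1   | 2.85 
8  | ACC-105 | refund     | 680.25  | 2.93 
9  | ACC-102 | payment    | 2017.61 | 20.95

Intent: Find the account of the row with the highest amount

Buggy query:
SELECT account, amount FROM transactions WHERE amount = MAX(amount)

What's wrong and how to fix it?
Bug: MAX(amount) is an aggregate and cannot be used directly in WHERE

Fix: Use a subquery: WHERE amount = (SELECT MAX(amount) FROM transactions)

Corrected query:
SELECT account, amount FROM transactions WHERE amount = (SELECT MAX(amount) FROM transactions)

Result:
account | amount 
--------+--------
ACC-103 | 4211.54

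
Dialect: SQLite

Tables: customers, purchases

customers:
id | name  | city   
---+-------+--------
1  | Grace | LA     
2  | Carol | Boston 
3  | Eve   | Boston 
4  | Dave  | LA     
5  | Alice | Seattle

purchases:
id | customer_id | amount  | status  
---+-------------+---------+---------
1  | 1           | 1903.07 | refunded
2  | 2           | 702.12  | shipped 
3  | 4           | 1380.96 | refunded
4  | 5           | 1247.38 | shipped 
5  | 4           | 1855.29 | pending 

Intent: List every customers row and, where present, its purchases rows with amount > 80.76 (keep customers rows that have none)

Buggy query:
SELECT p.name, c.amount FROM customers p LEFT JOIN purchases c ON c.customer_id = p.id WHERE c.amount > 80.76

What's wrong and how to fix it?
Bug: Filtering c.amount in WHERE discards the NULL rows produced by LEFT JOIN, turning it into an inner join

Fix: Move the right-table condition into the ON clause so unmatched parents are kept

Corrected query:
SELECT p.name, c.amount FROM customers p LEFT JOIN purchases c ON c.customer_id = p.id AND c.amount > 80.76

Result:
name  | amount 
------+--------
Grace | 1903.07
Carol | 702.12 
Eve   | NULL   
Dave  | 1380.96
Dave  | 1855.29
Alice | 1247.38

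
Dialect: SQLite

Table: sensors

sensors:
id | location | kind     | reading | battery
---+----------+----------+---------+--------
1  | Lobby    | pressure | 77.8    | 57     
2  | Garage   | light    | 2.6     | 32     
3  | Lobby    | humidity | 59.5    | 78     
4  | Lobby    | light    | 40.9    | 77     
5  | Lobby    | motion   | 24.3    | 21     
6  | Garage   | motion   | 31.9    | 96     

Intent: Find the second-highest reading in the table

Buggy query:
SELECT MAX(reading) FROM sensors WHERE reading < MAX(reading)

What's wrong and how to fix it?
Bug: The inner MAX is an aggregate inside WHERE, which is not allowed

Fix: Compute the overall MAX in a subquery, then take MAX of rows below it

Corrected query:
SELECT MAX(reading) FROM sensors WHERE reading < (SELECT MAX(reading) FROM sensors)

Result:
MAX(reading)
------------
59.5        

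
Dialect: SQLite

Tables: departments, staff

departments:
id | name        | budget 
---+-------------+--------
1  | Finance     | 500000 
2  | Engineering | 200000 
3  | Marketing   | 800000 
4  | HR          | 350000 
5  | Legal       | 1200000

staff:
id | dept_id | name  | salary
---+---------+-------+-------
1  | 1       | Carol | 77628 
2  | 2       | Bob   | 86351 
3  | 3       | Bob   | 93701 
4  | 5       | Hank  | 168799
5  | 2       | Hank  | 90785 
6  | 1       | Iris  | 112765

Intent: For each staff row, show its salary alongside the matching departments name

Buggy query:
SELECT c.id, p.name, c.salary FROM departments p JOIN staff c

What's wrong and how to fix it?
Bug: JOIN with no ON clause produces a cartesian product; every staff row pairs with every departments row

Fix: Specify the join condition linking the foreign key to the parent id

Corrected query:
SELECT c.id, p.name, c.salary FROM departments p JOIN staff c ON c.dept_id = p.id

Result:
id | name        | salary
---+-------------+-------
1  | Finance     | 77628 
2  | Engineering | 86351 
3  | Marketing   | 93701 
4  | Legal       | 168799
5  | Engineering | 90785 
6  | Finance     | 112765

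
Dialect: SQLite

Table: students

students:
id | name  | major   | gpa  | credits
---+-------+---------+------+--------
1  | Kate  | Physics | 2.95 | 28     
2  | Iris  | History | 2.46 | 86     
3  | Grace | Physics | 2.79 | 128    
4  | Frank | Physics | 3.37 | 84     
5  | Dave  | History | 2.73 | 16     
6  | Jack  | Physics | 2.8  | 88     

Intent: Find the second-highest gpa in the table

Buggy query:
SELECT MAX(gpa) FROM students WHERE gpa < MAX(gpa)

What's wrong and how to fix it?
Bug: MAX(gpa) on the right of the comparison is an aggregate-in-WHERE error

Fix: Compute the overall MAX in a subquery, then take MAX of rows below it

Corrected query:
SELECT MAX(gpa) FROM students WHERE gpa < (SELECT MAX(gpa) FROM students)

Result:
MAX(gpa)
--------
2.95    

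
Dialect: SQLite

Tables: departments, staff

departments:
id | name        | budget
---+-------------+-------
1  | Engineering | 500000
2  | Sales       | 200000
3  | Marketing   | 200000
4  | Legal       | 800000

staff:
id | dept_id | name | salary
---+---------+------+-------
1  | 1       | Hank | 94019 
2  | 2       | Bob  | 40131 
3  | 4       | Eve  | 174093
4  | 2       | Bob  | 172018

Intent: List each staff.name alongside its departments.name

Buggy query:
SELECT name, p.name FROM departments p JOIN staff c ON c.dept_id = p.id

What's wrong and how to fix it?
Bug: Both tables have a 'name' column; the unqualified reference is ambiguous

Fix: Prefix ambiguous columns with the table alias

Corrected query:
SELECT c.name, p.name FROM departments p JOIN staff c ON c.dept_id = p.id

Result:
name | name       
-----+------------
Hank | Engineering
Bob  | Sales      
Eve  | Legal      
Bob  | Sales      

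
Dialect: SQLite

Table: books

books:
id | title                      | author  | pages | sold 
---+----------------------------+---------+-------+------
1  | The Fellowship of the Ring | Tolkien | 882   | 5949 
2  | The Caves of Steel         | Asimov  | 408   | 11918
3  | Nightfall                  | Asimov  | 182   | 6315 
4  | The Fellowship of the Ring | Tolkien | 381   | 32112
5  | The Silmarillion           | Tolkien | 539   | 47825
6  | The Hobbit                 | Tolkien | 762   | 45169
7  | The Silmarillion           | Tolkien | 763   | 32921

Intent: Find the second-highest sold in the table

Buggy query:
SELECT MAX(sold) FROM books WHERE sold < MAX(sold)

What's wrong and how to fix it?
Bug: MAX(sold) on the right of the comparison is an aggregate-in-WHERE error

Fix: Put the inner MAX in a scalar subquery

Corrected query:
SELECT MAX(sold) FROM books WHERE sold < (SELECT MAX(sold) FROM books)

Result:
MAX(sold)
---------
45169    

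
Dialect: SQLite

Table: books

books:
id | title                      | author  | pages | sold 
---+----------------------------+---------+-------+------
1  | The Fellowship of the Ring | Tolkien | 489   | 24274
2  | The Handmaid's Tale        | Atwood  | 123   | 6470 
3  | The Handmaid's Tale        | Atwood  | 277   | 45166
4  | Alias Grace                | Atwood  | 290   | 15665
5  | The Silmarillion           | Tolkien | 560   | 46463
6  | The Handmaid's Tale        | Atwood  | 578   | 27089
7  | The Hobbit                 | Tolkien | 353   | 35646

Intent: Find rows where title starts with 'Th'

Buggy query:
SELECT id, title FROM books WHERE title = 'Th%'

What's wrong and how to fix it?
Bug: Wildcards only work with LIKE; '=' treats '%' as a literal character

Fix: Replace '=' with LIKE so 'Th%' is treated as a pattern

Corrected query:
SELECT id, title FROM books WHERE title LIKE 'Th%'

Result:
id | title                     
---+---------------------------
1  | The Fellowship of the Ring
2  | The Handmaid's Tale       
3  | The Handmaid's Tale       
5  | The Silmarillion          
6  | The Handmaid's Tale       
7  | The Hobbit                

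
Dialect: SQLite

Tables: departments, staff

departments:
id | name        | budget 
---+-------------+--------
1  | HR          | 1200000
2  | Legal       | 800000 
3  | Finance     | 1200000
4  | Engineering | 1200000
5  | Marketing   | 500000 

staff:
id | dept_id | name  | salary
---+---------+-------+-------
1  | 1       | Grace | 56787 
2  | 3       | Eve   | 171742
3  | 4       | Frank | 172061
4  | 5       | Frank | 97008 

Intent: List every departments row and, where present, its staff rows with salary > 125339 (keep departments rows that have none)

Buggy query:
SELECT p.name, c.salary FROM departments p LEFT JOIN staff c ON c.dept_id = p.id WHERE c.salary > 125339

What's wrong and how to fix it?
Bug: Filtering c.salary in WHERE discards the NULL rows produced by LEFT JOIN, turning it into an inner join

Fix: Put 'c.salary > 125339' in the JOIN's ON clause instead of WHERE

Corrected query:
SELECT p.name, c.salary FROM departments p LEFT JOIN staff c ON c.dept_id = p.id AND c.salary > 125339

Result:
name        | salary
------------+-------
HR          | NULL  
Legal       | NULL  
Finance     | 171742
Engineering | 172061
Marketing   | NULL  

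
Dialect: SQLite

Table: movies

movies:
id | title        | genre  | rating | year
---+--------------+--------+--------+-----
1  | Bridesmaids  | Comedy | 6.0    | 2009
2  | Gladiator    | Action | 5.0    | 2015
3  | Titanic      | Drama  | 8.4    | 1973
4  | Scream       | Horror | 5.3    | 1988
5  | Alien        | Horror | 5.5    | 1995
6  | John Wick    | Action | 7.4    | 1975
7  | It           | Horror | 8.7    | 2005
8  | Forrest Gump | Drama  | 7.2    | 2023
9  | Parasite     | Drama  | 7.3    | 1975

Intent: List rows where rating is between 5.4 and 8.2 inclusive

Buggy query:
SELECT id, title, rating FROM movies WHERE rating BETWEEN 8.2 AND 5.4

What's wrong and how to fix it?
Bug: The bounds are reversed; BETWEEN a AND b requires a <= b to match anything

Fix: Write BETWEEN 5.4 AND 8.2

Corrected query:
SELECT id, title, rating FROM movies WHERE rating BETWEEN 5.4 AND 8.2

Result:
id | title        | rating
---+--------------+-------
1  | Bridesmaids  | 6     
5  | Alien        | 5.5   
6  | John Wick    | 7.4   
8  | Forrest Gump | 7.2   
9  | Parasite     | 7.3   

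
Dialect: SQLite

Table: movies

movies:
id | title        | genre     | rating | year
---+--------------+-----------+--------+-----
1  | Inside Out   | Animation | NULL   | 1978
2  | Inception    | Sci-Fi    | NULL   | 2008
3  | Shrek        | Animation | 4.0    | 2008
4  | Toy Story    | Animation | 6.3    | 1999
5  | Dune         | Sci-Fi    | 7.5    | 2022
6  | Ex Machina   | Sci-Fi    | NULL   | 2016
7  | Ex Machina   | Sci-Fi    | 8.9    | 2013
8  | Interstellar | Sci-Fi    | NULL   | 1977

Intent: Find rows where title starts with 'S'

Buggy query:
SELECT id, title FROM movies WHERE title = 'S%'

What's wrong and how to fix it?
Bug: Wildcards only work with LIKE; '=' treats '%' as a literal character

Fix: Use LIKE for wildcard pattern matching

Corrected query:
SELECT id, title FROM movies WHERE title LIKE 'S%'

Result:
id | title
---+------
3  | Shrek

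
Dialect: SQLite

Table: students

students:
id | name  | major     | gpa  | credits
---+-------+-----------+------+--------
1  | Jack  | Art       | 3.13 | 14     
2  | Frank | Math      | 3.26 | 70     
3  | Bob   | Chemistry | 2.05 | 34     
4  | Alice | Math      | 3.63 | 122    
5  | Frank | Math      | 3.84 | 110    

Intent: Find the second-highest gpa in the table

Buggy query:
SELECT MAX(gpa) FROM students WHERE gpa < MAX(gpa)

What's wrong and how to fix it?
Bug: The inner MAX is an aggregate inside WHERE, which is not allowed

Fix: Compute the overall MAX in a subquery, then take MAX of rows below it

Corrected query:
SELECT MAX(gpa) FROM students WHERE gpa < (SELECT MAX(gpa) FROM students)

Result:
MAX(gpa)
--------
3.63    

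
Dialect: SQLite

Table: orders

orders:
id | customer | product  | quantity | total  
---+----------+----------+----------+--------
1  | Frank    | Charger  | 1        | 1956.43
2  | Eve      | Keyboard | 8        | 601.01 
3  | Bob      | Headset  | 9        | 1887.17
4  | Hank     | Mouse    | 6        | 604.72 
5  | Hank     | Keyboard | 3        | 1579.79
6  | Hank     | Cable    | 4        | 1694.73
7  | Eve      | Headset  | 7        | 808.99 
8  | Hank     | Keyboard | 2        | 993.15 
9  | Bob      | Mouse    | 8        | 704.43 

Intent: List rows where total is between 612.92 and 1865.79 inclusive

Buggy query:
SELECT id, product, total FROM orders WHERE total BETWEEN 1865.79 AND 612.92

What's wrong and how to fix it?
Bug: The bounds are reversed; BETWEEN a AND b requires a <= b to match anything

Fix: Write BETWEEN 612.92 AND 1865.79

Corrected query:
SELECT id, product, total FROM orders WHERE total BETWEEN 612.92 AND 1865.79

Result:
id | product  | total  
---+----------+--------
5  | Keyboard | 1579.79
6  | Cable    | 1694.73
7  | Headset  | 808.99 
8  | Keyboard | 993.15 
9  | Mouse    | 704.43 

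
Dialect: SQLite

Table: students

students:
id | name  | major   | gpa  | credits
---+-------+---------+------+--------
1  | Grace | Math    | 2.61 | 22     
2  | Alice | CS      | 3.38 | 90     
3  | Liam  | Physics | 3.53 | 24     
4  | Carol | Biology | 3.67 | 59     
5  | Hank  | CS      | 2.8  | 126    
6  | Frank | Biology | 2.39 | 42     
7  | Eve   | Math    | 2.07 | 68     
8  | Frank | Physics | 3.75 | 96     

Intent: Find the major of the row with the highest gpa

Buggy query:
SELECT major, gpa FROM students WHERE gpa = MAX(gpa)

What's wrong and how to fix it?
Bug: WHERE is evaluated per row; an aggregate over the whole table isn't defined there

Fix: Wrap MAX in a scalar subquery so WHERE compares against a single value

Corrected query:
SELECT major, gpa FROM students WHERE gpa = (SELECT MAX(gpa) FROM students)

Result:
major   | gpa 
--------+-----
Physics | 3.75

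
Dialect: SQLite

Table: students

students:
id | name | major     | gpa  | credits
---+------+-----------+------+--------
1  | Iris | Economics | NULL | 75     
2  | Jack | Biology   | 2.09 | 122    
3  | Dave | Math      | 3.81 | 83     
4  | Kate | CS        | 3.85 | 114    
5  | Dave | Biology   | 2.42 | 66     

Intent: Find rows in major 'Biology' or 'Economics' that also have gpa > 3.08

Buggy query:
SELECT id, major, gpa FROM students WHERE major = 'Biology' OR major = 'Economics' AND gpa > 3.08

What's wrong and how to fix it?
Bug: AND binds tighter than OR, so this parses as major = 'Biology' OR (major = 'Economics' AND gpa > 3.08)

Fix: Group the OR with parentheses (or use IN), then AND the threshold

Corrected query:
SELECT id, major, gpa FROM students WHERE (major = 'Biology' OR major = 'Economics') AND gpa > 3.08

Result:
(no rows)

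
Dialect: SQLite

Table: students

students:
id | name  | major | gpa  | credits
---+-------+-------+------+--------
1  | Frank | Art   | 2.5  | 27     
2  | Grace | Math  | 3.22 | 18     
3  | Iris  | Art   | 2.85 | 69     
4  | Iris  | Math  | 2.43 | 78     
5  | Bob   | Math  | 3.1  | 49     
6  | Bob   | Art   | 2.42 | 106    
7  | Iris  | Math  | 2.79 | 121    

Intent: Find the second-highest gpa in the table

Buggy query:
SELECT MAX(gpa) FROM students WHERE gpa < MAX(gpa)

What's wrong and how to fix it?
Bug: The inner MAX is an aggregate inside WHERE, which is not allowed

Fix: Put the inner MAX in a scalar subquery

Corrected query:
SELECT MAX(gpa) FROM students WHERE gpa < (SELECT MAX(gpa) FROM students)

Result:
MAX(gpa)
--------
3.1     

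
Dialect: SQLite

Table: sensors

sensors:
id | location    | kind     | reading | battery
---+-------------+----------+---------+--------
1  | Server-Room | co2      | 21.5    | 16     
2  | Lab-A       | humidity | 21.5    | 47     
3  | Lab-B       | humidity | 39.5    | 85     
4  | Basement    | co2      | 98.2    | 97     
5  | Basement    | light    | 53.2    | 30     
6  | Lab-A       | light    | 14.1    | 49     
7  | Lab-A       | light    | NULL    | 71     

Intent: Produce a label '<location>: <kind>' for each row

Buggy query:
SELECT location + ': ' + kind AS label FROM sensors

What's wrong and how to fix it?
Bug: SQLite uses || for string concatenation; + coerces text to numbers (yielding 0)

Fix: Use the || operator for string concatenation

Corrected query:
SELECT location || ': ' || kind AS label FROM sensors

Result:
label           
----------------
Server-Room: co2
Lab-A: humidity 
Lab-B: humidity 
Basement: co2   
Basement: light 
Lab-A: light    
Lab-A: light    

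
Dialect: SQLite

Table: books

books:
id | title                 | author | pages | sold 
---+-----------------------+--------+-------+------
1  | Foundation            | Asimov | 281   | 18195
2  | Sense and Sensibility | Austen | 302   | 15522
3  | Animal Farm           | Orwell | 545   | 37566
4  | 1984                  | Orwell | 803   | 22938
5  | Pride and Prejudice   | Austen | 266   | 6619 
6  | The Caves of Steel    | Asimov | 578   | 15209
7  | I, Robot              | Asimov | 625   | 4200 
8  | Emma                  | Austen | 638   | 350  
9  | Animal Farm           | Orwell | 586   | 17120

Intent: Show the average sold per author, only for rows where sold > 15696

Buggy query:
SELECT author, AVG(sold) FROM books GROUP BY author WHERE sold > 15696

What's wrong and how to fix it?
Bug: Row-level WHERE must come before GROUP BY in the clause order

Fix: Place WHERE between FROM and GROUP BY

Corrected query:
SELECT author, AVG(sold) FROM books WHERE sold > 15696 GROUP BY author

Result:
author | AVG(sold)   
-------+-------------
Asimov | 18195       
Orwell | 25874.666667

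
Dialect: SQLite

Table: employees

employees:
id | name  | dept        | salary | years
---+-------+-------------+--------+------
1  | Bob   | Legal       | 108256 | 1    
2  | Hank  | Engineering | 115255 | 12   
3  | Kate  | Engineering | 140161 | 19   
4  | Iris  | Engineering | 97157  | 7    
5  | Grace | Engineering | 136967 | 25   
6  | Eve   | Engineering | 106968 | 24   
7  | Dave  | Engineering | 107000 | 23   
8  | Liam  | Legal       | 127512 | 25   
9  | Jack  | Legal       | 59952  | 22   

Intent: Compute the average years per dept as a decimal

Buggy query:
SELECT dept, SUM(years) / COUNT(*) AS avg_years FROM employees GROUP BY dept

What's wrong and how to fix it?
Bug: Both operands are integers, so '/' performs integer division and truncates

Fix: Cast one side to REAL so the division keeps the fractional part

Corrected query:
SELECT dept, SUM(years) * 1.0 / COUNT(*) AS avg_years FROM employees GROUP BY dept

Result:
dept        | avg_years
------------+----------
Engineering | 18.333333
Legal       | 16       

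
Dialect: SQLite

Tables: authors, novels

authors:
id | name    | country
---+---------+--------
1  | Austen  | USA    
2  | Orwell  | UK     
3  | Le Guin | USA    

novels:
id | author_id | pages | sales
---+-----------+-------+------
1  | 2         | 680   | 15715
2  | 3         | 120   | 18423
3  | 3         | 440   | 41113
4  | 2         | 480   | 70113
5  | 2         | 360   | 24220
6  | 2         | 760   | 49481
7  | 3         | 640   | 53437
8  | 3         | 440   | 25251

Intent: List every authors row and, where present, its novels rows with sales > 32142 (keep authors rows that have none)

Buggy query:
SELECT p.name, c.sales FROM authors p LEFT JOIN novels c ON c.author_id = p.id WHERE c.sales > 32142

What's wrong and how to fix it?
Bug: A WHERE condition on the right-hand table after LEFT JOIN drops unmatched parents

Fix: Move the right-table condition into the ON clause so unmatched parents are kept

Corrected query:
SELECT p.name, c.sales FROM authors p LEFT JOIN novels c ON c.author_id = p.id AND c.sales > 32142

Result:
name    | sales
--------+------
Austen  | NULL 
Orwell  | 49481
Orwell  | 70113
Le Guin | 41113
Le Guin | 53437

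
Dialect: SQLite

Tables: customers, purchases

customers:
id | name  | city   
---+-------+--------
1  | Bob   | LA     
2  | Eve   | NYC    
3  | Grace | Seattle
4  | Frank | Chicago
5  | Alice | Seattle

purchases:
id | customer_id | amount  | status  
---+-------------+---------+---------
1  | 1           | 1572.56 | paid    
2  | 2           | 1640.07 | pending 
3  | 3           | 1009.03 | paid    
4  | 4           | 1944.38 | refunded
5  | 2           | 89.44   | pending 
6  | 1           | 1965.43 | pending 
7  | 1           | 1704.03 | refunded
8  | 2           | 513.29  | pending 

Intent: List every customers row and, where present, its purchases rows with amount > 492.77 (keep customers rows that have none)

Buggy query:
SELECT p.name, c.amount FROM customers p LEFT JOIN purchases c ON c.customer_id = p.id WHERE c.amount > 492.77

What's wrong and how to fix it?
Bug: Filtering c.amount in WHERE discards the NULL rows produced by LEFT JOIN, turning it into an inner join

Fix: Move the right-table condition into the ON clause so unmatched parents are kept

Corrected query:
SELECT p.name, c.amount FROM customers p LEFT JOIN purchases c ON c.customer_id = p.id AND c.amount > 492.77

Result:
name  | amount 
------+--------
Bob   | 1572.56
Bob   | 1704.03
Bob   | 1965.43
Eve   | 513.29 
Eve   | 1640.07
Grace | 1009.03
Frank | 1944.38
Alice | NULL   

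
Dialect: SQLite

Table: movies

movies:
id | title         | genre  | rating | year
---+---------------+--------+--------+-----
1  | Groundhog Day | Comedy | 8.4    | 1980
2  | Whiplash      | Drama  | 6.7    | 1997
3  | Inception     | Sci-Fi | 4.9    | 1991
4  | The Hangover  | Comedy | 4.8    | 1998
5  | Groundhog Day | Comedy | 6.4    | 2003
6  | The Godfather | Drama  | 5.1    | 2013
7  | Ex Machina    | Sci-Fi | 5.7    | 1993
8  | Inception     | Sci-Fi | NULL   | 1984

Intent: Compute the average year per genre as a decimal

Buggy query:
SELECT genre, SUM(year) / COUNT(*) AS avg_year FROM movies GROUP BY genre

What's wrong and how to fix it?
Bug: SUM(year) and COUNT(*) are both integers; the division truncates the fractional part

Fix: Cast one side to REAL so the division keeps the fractional part

Corrected query:
SELECT genre, SUM(year) * 1.0 / COUNT(*) AS avg_year FROM movies GROUP BY genre

Result:
genre  | avg_year   
-------+------------
Comedy | 1993.666667
Drama  | 2005       
Sci-Fi | 1989.333333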